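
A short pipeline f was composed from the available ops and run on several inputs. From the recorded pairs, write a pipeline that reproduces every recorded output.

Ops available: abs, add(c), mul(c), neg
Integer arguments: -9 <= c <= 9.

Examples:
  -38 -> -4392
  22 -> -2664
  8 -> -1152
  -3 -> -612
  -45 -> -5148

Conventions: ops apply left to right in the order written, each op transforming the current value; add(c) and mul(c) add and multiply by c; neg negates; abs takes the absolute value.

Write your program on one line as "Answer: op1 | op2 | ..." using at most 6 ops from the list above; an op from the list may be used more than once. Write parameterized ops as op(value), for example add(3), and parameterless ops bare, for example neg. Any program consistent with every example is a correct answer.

mul(3) | abs | add(8) | mul(4) | mul(-9)

Check, running the answer program on each example:
  -38 -> -114 -> 114 -> 122 -> 488 -> -4392
  22 -> 66 -> 66 -> 74 -> 296 -> -2664
  8 -> 24 -> 24 -> 32 -> 128 -> -1152
  -3 -> -9 -> 9 -> 17 -> 68 -> -612
  -45 -> -135 -> 135 -> 143 -> 572 -> -5148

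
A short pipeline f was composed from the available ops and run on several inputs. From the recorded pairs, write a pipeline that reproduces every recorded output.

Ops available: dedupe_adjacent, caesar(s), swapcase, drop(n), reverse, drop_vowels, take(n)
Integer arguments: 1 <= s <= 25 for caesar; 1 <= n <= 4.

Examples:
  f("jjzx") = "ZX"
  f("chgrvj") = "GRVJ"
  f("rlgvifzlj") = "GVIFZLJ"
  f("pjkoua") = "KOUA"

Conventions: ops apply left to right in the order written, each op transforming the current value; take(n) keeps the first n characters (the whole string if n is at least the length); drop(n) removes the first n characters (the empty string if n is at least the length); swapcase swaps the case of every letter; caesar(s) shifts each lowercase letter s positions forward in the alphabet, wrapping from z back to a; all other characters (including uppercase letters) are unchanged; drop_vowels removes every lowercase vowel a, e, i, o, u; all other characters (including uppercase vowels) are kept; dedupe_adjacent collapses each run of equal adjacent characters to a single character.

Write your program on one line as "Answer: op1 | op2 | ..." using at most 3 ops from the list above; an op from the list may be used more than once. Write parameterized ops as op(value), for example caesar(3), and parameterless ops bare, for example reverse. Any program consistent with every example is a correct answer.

swapcase | drop(2)

Check, running the answer program on each example:
  "jjzx" -> "JJZX" -> "ZX"
  "chgrvj" -> "CHGRVJ" -> "GRVJ"
  "rlgvifzlj" -> "RLGVIFZLJ" -> "GVIFZLJ"
  "pjkoua" -> "PJKOUA" -> "KOUA"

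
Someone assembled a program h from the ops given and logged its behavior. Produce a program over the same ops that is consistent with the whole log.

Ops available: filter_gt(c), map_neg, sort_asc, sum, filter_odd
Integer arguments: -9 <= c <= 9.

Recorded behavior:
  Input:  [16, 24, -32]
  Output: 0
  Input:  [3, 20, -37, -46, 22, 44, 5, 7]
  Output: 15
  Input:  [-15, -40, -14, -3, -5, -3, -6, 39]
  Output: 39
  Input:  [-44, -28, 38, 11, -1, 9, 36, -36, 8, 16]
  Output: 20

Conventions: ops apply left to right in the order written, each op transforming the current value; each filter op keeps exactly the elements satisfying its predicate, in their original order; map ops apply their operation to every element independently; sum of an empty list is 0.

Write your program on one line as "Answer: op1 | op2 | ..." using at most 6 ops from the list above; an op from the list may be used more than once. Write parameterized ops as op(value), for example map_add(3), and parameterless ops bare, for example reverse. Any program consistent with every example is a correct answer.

map_neg | filter_odd | map_neg | filter_gt(1) | sort_asc | sum

Check, running the answer program on each example:
  [16, 24, -32] -> [-16, -24, 32] -> [] -> [] -> [] -> [] -> 0
  [3, 20, -37, -46, 22, 44, 5, 7] -> [-3, -20, 37, 46, -22, -44, -5, -7] -> [-3, 37, -5, -7] -> [3, -37, 5, 7] -> [3, 5, 7] -> [3, 5, 7] -> 15
  [-15, -40, -14, -3, -5, -3, -6, 39] -> [15, 40, 14, 3, 5, 3, 6, -39] -> [15, 3, 5, 3, -39] -> [-15, -3, -5, -3, 39] -> [39] -> [39] -> 39
  [-44, -28, 38, 11, -1, 9, 36, -36, 8, 16] -> [44, 28, -38, -11, 1, -9, -36, 36, -8, -16] -> [-11, 1, -9] -> [11, -1, 9] -> [11, 9] -> [9, 11] -> 20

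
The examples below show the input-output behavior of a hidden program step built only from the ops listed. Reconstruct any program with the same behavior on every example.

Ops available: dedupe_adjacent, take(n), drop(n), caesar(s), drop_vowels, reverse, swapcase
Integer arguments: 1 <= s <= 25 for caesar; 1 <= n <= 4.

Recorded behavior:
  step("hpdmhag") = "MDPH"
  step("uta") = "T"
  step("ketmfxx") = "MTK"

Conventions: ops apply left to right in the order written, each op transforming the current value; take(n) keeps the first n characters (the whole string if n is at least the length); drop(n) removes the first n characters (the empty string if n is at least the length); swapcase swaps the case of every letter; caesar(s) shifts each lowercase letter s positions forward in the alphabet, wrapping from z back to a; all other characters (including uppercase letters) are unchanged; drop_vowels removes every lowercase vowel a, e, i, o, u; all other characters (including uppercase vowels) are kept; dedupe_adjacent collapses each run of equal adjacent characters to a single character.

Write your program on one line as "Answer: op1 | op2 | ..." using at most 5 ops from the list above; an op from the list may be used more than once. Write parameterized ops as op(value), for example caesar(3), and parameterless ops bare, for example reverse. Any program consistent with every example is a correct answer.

take(4) | reverse | drop_vowels | swapcase

Check, running the answer program on each example:
  "hpdmhag" -> "hpdm" -> "mdph" -> "mdph" -> "MDPH"
  "uta" -> "uta" -> "atu" -> "t" -> "T"
  "ketmfxx" -> "ketm" -> "mtek" -> "mtk" -> "MTK"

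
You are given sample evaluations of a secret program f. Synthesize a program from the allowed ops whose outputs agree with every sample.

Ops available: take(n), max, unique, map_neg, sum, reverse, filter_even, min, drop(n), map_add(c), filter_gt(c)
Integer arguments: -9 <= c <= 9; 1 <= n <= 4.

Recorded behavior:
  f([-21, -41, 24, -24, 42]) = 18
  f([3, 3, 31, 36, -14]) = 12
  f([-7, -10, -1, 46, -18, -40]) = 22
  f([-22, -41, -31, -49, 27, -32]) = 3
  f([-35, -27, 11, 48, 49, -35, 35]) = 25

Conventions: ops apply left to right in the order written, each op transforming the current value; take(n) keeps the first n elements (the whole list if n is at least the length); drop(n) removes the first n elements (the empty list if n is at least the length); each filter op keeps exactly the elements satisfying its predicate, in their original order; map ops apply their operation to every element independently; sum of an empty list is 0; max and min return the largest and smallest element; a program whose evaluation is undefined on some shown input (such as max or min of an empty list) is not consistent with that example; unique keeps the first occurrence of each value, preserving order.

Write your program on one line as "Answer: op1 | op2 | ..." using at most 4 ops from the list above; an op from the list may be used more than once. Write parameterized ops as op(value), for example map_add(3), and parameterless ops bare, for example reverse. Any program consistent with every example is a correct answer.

map_add(-6) | map_add(-9) | map_add(-9) | max

Check, running the answer program on each example:
  [-21, -41, 24, -24, 42] -> [-27, -47, 18, -30, 36] -> [-36, -56, 9, -39, 27] -> [-45, -65, 0, -48, 18] -> 18
  [3, 3, 31, 36, -14] -> [-3, -3, 25, 30, -20] -> [-12, -12, 16, 21, -29] -> [-21, -21, 7, 12, -38] -> 12
  [-7, -10, -1, 46, -18, -40] -> [-13, -16, -7, 40, -24, -46] -> [-22, -25, -16, 31, -33, -55] -> [-31, -34, -25, 22, -42, -64] -> 22
  [-22, -41, -31, -49, 27, -32] -> [-28, -47, -37, -55, 21, -38] -> [-37, -56, -46, -64, 12, -47] -> [-46, -65, -55, -73, 3, -56] -> 3
  [-35, -27, 11, 48, 49, -35, 35] -> [-41, -33, 5, 42, 43, -41, 29] -> [-50, -42, -4, 33, 34, -50, 20] -> [-59, -51, -13, 24, 25, -59, 11] -> 25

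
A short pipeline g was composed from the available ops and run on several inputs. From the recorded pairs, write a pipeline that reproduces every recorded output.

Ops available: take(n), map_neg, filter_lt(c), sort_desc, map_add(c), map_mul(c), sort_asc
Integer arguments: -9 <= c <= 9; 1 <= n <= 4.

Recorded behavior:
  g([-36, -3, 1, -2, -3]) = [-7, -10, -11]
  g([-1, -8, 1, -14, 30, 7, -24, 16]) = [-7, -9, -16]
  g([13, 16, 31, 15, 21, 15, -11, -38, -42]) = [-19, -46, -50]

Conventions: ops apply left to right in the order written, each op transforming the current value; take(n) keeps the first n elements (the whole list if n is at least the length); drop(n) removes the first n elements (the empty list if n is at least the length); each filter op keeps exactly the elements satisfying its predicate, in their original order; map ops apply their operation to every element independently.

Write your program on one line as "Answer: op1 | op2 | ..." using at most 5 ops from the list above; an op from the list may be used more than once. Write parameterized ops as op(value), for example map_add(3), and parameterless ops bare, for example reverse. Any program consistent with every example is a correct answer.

filter_lt(6) | sort_desc | map_add(-8) | take(3)

Check, running the answer program on each example:
  [-36, -3, 1, -2, -3] -> [-36, -3, 1, -2, -3] -> [1, -2, -3, -3, -36] -> [-7, -10, -11, -11, -44] -> [-7, -10, -11]
  [-1, -8, 1, -14, 30, 7, -24, 16] -> [-1, -8, 1, -14, -24] -> [1, -1, -8, -14, -24] -> [-7, -9, -16, -22, -32] -> [-7, -9, -16]
  [13, 16, 31, 15, 21, 15, -11, -38, -42] -> [-11, -38, -42] -> [-11, -38, -42] -> [-19, -46, -50] -> [-19, -46, -50]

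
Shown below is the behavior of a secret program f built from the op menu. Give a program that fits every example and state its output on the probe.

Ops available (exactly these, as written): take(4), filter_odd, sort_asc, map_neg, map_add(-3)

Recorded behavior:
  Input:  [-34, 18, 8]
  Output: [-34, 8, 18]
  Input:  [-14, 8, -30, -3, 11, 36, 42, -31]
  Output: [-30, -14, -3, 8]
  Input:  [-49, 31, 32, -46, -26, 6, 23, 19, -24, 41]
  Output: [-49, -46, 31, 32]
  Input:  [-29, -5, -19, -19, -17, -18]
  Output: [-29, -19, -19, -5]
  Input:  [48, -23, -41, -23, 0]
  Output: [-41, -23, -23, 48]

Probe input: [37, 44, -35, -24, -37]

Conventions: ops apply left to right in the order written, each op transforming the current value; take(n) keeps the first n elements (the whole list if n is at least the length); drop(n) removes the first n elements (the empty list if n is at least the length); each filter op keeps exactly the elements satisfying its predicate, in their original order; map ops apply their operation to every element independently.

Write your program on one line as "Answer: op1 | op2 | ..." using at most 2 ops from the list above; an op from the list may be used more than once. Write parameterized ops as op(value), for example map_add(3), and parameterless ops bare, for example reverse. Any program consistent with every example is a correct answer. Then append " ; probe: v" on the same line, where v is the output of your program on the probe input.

take(4) | sort_asc ; probe: [-35, -24, 37, 44]

Check, running the answer program on each example:
  [-34, 18, 8] -> [-34, 18, 8] -> [-34, 8, 18]
  [-14, 8, -30, -3, 11, 36, 42, -31] -> [-14, 8, -30, -3] -> [-30, -14, -3, 8]
  [-49, 31, 32, -46, -26, 6, 23, 19, -24, 41] -> [-49, 31, 32, -46] -> [-49, -46, 31, 32]
  [-29, -5, -19, -19, -17, -18] -> [-29, -5, -19, -19] -> [-29, -19, -19, -5]
  [48, -23, -41, -23, 0] -> [48, -23, -41, -23] -> [-41, -23, -23, 48]
  probe: [37, 44, -35, -24, -37] -> [37, 44, -35, -24] -> [-35, -24, 37, 44]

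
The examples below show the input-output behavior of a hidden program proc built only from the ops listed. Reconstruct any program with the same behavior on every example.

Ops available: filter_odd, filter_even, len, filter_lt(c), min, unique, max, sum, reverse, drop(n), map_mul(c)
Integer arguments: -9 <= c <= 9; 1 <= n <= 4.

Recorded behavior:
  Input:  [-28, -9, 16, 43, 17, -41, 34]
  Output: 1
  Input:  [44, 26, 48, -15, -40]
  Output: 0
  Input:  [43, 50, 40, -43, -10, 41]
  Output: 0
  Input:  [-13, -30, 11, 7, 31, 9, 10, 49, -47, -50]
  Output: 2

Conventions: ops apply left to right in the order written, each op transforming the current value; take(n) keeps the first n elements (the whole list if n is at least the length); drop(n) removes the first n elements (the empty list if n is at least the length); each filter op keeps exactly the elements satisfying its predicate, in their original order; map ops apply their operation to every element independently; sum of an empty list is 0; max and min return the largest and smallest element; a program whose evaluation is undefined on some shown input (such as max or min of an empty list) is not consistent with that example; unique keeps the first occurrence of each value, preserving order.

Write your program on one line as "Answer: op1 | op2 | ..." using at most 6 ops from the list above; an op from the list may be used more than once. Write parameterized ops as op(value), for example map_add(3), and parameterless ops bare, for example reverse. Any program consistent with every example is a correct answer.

map_mul(-1) | drop(4) | drop(2) | filter_even | len

Check, running the answer program on each example:
  [-28, -9, 16, 43, 17, -41, 34] -> [28, 9, -16, -43, -17, 41, -34] -> [-17, 41, -34] -> [-34] -> [-34] -> 1
  [44, 26, 48, -15, -40] -> [-44, -26, -48, 15, 40] -> [40] -> [] -> [] -> 0
  [43, 50, 40, -43, -10, 41] -> [-43, -50, -40, 43, 10, -41] -> [10, -41] -> [] -> [] -> 0
  [-13, -30, 11, 7, 31, 9, 10, 49, -47, -50] -> [13, 30, -11, -7, -31, -9, -10, -49, 47, 50] -> [-31, -9, -10, -49, 47, 50] -> [-10, -49, 47, 50] -> [-10, 50] -> 2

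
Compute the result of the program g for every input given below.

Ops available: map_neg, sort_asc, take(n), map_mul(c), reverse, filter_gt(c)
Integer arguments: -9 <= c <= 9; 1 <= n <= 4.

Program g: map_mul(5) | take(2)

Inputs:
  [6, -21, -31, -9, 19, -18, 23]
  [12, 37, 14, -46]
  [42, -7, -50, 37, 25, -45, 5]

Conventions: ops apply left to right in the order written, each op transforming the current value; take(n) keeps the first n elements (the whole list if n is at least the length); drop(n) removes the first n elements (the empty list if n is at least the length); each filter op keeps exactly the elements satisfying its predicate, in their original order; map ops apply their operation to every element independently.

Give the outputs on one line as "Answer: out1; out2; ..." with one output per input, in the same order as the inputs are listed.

Execution, op by op:
  [6, -21, -31, -9, 19, -18, 23] -> [30, -105, -155, -45, 95, -90, 115] -> [30, -105]
  [12, 37, 14, -46] -> [60, 185, 70, -230] -> [60, 185]
  [42, -7, -50, 37, 25, -45, 5] -> [210, -35, -250, 185, 125, -225, 25] -> [210, -35]

[30, -105]; [60, 185]; [210, -35]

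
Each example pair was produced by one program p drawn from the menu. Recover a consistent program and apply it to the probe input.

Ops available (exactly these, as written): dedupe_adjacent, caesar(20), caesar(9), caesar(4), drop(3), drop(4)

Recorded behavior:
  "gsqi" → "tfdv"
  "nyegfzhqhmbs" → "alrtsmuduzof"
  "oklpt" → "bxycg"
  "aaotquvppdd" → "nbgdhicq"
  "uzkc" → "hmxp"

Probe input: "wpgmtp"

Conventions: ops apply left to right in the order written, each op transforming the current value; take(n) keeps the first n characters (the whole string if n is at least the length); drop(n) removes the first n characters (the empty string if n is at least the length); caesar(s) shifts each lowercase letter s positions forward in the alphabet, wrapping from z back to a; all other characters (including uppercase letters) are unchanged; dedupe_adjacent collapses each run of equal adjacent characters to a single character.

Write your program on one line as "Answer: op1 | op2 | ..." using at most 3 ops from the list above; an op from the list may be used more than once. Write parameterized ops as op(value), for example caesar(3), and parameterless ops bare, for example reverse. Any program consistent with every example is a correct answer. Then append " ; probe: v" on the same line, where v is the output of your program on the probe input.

caesar(4) | dedupe_adjacent | caesar(9) ; probe: "jctzgc"

Check, running the answer program on each example:
  "gsqi" -> "kwum" -> "kwum" -> "tfdv"
  "nyegfzhqhmbs" -> "rcikjdlulqfw" -> "rcikjdlulqfw" -> "alrtsmuduzof"
  "oklpt" -> "soptx" -> "soptx" -> "bxycg"
  "aaotquvppdd" -> "eesxuyztthh" -> "esxuyzth" -> "nbgdhicq"
  "uzkc" -> "ydog" -> "ydog" -> "hmxp"
  probe: "wpgmtp" -> "atkqxt" -> "atkqxt" -> "jctzgc"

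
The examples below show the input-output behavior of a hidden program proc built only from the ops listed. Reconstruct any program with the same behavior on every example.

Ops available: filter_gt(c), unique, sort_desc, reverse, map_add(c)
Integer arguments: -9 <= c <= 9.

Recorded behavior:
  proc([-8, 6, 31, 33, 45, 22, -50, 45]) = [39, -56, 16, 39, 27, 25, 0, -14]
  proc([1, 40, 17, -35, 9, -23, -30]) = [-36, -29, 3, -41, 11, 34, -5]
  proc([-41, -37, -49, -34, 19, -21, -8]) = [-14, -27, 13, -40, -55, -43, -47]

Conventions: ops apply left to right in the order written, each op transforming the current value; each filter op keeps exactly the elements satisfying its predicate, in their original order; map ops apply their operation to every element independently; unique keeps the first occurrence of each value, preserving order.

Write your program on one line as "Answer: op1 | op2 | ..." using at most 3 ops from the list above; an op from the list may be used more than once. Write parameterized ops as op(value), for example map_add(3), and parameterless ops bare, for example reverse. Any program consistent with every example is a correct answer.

map_add(-6) | reverse

Check, running the answer program on each example:
  [-8, 6, 31, 33, 45, 22, -50, 45] -> [-14, 0, 25, 27, 39, 16, -56, 39] -> [39, -56, 16, 39, 27, 25, 0, -14]
  [1, 40, 17, -35, 9, -23, -30] -> [-5, 34, 11, -41, 3, -29, -36] -> [-36, -29, 3, -41, 11, 34, -5]
  [-41, -37, -49, -34, 19, -21, -8] -> [-47, -43, -55, -40, 13, -27, -14] -> [-14, -27, 13, -40, -55, -43, -47]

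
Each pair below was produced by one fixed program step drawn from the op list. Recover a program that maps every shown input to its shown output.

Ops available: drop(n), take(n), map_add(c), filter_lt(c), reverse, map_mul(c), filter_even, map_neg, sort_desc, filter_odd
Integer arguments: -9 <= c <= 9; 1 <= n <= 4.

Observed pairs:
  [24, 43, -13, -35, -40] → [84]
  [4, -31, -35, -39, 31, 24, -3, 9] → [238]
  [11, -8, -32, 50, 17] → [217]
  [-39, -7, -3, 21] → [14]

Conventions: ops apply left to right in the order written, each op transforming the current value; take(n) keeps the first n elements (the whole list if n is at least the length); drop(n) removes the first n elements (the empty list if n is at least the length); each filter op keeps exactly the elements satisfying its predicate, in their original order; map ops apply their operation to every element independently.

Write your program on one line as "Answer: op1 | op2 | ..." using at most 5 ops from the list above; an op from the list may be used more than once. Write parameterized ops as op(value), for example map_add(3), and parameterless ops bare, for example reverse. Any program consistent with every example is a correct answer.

map_add(1) | take(3) | drop(2) | map_mul(7) | map_neg

Check, running the answer program on each example:
  [24, 43, -13, -35, -40] -> [25, 44, -12, -34, -39] -> [25, 44, -12] -> [-12] -> [-84] -> [84]
  [4, -31, -35, -39, 31, 24, -3, 9] -> [5, -30, -34, -38, 32, 25, -2, 10] -> [5, -30, -34] -> [-34] -> [-238] -> [238]
  [11, -8, -32, 50, 17] -> [12, -7, -31, 51, 18] -> [12, -7, -31] -> [-31] -> [-217] -> [217]
  [-39, -7, -3, 21] -> [-38, -6, -2, 22] -> [-38, -6, -2] -> [-2] -> [-14] -> [14]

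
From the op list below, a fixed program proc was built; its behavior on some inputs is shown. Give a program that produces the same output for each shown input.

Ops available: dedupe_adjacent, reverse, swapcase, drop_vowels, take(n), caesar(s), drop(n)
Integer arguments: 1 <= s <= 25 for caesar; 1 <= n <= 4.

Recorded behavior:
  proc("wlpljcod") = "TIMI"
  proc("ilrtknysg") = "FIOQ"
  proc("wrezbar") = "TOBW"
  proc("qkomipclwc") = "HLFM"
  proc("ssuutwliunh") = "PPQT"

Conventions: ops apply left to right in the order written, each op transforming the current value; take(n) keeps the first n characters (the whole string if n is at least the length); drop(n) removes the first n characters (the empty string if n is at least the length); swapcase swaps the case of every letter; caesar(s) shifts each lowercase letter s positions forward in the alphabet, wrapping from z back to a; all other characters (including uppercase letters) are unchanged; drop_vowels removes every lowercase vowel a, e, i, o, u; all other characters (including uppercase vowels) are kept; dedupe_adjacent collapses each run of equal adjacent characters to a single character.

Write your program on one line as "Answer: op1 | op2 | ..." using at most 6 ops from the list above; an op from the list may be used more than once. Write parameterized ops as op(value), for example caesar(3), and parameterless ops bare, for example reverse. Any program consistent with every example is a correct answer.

caesar(14) | drop_vowels | take(4) | caesar(9) | swapcase

Check, running the answer program on each example:
  "wlpljcod" -> "kzdzxqcr" -> "kzdzxqcr" -> "kzdz" -> "timi" -> "TIMI"
  "ilrtknysg" -> "wzfhybmgu" -> "wzfhybmg" -> "wzfh" -> "fioq" -> "FIOQ"
  "wrezbar" -> "kfsnpof" -> "kfsnpf" -> "kfsn" -> "tobw" -> "TOBW"
  "qkomipclwc" -> "eycawdqzkq" -> "ycwdqzkq" -> "ycwd" -> "hlfm" -> "HLFM"
  "ssuutwliunh" -> "ggiihkzwibv" -> "gghkzwbv" -> "gghk" -> "ppqt" -> "PPQT"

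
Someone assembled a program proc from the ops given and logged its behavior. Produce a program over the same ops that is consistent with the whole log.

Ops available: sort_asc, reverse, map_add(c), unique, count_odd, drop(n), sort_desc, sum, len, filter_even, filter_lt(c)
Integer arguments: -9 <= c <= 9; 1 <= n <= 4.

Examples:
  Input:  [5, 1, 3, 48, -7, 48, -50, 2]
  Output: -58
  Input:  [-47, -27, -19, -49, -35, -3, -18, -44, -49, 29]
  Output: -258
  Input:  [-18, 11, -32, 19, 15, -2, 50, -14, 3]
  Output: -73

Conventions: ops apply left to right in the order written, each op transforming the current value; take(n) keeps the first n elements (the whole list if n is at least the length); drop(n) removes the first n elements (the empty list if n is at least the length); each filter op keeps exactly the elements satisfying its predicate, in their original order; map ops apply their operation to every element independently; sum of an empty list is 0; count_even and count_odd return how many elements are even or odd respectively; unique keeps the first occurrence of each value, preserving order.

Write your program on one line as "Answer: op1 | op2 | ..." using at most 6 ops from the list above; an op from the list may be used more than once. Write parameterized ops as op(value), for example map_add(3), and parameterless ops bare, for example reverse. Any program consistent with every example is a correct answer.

sort_desc | map_add(-2) | reverse | unique | filter_lt(6) | sum

Check, running the answer program on each example:
  [5, 1, 3, 48, -7, 48, -50, 2] -> [48, 48, 5, 3, 2, 1, -7, -50] -> [46, 46, 3, 1, 0, -1, -9, -52] -> [-52, -9, -1, 0, 1, 3, 46, 46] -> [-52, -9, -1, 0, 1, 3, 46] -> [-52, -9, -1, 0, 1, 3] -> -58
  [-47, -27, -19, -49, -35, -3, -18, -44, -49, 29] -> [29, -3, -18, -19, -27, -35, -44, -47, -49, -49] -> [27, -5, -20, -21, -29, -37, -46, -49, -51, -51] -> [-51, -51, -49, -46, -37, -29, -21, -20, -5, 27] -> [-51, -49, -46, -37, -29, -21, -20, -5, 27] -> [-51, -49, -46, -37, -29, -21, -20, -5] -> -258
  [-18, 11, -32, 19, 15, -2, 50, -14, 3] -> [50, 19, 15, 11, 3, -2, -14, -18, -32] -> [48, 17, 13, 9, 1, -4, -16, -20, -34] -> [-34, -20, -16, -4, 1, 9, 13, 17, 48] -> [-34, -20, -16, -4, 1, 9, 13, 17, 48] -> [-34, -20, -16, -4, 1] -> -73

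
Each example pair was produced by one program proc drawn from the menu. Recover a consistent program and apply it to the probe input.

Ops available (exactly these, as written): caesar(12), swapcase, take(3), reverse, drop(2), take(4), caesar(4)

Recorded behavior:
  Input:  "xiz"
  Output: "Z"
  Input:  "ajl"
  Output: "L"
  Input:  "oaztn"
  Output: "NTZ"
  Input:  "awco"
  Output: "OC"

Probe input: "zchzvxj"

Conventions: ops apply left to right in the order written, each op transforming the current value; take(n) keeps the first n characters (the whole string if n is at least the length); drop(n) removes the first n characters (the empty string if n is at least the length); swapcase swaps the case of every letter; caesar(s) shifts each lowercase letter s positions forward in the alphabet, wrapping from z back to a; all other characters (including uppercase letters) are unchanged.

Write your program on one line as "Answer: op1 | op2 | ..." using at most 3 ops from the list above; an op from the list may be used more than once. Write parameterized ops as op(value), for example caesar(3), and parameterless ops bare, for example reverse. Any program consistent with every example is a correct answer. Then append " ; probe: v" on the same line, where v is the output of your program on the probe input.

drop(2) | reverse | swapcase ; probe: "JXVZH"

Check, running the answer program on each example:
  "xiz" -> "z" -> "z" -> "Z"
  "ajl" -> "l" -> "l" -> "L"
  "oaztn" -> "ztn" -> "ntz" -> "NTZ"
  "awco" -> "co" -> "oc" -> "OC"
  probe: "zchzvxj" -> "hzvxj" -> "jxvzh" -> "JXVZH"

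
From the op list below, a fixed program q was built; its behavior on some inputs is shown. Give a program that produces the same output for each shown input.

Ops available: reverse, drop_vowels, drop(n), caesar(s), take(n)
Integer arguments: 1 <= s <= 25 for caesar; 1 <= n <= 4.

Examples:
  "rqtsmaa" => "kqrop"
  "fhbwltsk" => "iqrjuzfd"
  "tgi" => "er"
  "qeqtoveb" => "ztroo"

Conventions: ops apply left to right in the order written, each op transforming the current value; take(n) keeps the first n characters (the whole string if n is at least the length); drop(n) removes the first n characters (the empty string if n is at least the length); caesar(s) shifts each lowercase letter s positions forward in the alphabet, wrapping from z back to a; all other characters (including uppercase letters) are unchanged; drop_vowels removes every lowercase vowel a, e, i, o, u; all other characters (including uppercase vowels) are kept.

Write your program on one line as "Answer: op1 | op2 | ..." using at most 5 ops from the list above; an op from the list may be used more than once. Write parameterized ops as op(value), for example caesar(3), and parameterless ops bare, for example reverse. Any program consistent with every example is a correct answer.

drop_vowels | caesar(4) | reverse | caesar(20)

Check, running the answer program on each example:
  "rqtsmaa" -> "rqtsm" -> "vuxwq" -> "qwxuv" -> "kqrop"
  "fhbwltsk" -> "fhbwltsk" -> "jlfapxwo" -> "owxpaflj" -> "iqrjuzfd"
  "tgi" -> "tg" -> "xk" -> "kx" -> "er"
  "qeqtoveb" -> "qqtvb" -> "uuxzf" -> "fzxuu" -> "ztroo"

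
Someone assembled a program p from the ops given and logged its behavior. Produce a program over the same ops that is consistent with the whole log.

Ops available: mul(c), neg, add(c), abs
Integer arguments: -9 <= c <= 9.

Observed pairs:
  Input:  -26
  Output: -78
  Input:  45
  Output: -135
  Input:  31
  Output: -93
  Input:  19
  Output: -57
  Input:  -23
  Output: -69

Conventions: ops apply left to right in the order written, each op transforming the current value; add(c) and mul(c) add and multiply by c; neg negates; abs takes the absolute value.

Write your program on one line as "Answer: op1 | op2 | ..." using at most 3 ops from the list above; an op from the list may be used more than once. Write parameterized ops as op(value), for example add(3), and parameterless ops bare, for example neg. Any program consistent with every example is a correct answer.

abs | mul(-3)

Check, running the answer program on each example:
  -26 -> 26 -> -78
  45 -> 45 -> -135
  31 -> 31 -> -93
  19 -> 19 -> -57
  -23 -> 23 -> -69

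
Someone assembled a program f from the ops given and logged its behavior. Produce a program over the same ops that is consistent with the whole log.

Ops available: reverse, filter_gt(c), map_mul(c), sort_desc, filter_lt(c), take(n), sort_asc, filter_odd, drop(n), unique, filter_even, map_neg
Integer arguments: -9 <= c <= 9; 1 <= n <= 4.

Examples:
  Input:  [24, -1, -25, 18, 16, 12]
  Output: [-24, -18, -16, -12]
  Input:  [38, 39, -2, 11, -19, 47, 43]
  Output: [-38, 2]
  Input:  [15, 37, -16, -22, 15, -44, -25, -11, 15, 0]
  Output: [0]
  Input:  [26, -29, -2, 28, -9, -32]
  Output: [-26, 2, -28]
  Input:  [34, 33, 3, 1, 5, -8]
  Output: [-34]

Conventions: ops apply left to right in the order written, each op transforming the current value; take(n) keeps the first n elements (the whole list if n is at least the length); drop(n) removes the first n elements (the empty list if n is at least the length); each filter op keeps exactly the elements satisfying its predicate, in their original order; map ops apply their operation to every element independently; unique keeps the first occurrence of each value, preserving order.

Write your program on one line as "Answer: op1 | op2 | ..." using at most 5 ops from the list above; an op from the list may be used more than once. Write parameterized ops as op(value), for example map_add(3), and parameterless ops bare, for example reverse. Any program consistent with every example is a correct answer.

unique | filter_gt(-5) | map_mul(-1) | filter_even

Check, running the answer program on each example:
  [24, -1, -25, 18, 16, 12] -> [24, -1, -25, 18, 16, 12] -> [24, -1, 18, 16, 12] -> [-24, 1, -18, -16, -12] -> [-24, -18, -16, -12]
  [38, 39, -2, 11, -19, 47, 43] -> [38, 39, -2, 11, -19, 47, 43] -> [38, 39, -2, 11, 47, 43] -> [-38, -39, 2, -11, -47, -43] -> [-38, 2]
  [15, 37, -16, -22, 15, -44, -25, -11, 15, 0] -> [15, 37, -16, -22, -44, -25, -11, 0] -> [15, 37, 0] -> [-15, -37, 0] -> [0]
  [26, -29, -2, 28, -9, -32] -> [26, -29, -2, 28, -9, -32] -> [26, -2, 28] -> [-26, 2, -28] -> [-26, 2, -28]
  [34, 33, 3, 1, 5, -8] -> [34, 33, 3, 1, 5, -8] -> [34, 33, 3, 1, 5] -> [-34, -33, -3, -1, -5] -> [-34]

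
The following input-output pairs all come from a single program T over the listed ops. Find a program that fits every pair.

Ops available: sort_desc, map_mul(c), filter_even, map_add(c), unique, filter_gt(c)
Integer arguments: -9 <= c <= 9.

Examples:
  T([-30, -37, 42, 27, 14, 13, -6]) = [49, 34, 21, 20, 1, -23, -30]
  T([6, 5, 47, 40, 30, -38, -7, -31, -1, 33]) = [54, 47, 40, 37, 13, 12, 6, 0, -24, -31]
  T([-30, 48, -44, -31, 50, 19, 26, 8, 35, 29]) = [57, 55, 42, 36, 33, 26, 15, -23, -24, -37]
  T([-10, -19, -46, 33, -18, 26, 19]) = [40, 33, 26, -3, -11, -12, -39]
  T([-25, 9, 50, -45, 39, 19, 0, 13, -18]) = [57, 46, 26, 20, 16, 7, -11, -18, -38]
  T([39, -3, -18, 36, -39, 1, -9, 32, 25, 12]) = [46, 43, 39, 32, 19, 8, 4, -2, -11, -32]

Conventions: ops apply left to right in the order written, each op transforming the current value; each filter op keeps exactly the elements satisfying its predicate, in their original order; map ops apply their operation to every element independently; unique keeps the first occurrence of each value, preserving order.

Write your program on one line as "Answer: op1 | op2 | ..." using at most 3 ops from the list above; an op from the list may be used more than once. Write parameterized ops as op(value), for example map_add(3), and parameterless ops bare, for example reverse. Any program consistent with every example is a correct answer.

map_add(7) | sort_desc

Check, running the answer program on each example:
  [-30, -37, 42, 27, 14, 13, -6] -> [-23, -30, 49, 34, 21, 20, 1] -> [49, 34, 21, 20, 1, -23, -30]
  [6, 5, 47, 40, 30, -38, -7, -31, -1, 33] -> [13, 12, 54, 47, 37, -31, 0, -24, 6, 40] -> [54, 47, 40, 37, 13, 12, 6, 0, -24, -31]
  [-30, 48, -44, -31, 50, 19, 26, 8, 35, 29] -> [-23, 55, -37, -24, 57, 26, 33, 15, 42, 36] -> [57, 55, 42, 36, 33, 26, 15, -23, -24, -37]
  [-10, -19, -46, 33, -18, 26, 19] -> [-3, -12, -39, 40, -11, 33, 26] -> [40, 33, 26, -3, -11, -12, -39]
  [-25, 9, 50, -45, 39, 19, 0, 13, -18] -> [-18, 16, 57, -38, 46, 26, 7, 20, -11] -> [57, 46, 26, 20, 16, 7, -11, -18, -38]
  [39, -3, -18, 36, -39, 1, -9, 32, 25, 12] -> [46, 4, -11, 43, -32, 8, -2, 39, 32, 19] -> [46, 43, 39, 32, 19, 8, 4, -2, -11, -32]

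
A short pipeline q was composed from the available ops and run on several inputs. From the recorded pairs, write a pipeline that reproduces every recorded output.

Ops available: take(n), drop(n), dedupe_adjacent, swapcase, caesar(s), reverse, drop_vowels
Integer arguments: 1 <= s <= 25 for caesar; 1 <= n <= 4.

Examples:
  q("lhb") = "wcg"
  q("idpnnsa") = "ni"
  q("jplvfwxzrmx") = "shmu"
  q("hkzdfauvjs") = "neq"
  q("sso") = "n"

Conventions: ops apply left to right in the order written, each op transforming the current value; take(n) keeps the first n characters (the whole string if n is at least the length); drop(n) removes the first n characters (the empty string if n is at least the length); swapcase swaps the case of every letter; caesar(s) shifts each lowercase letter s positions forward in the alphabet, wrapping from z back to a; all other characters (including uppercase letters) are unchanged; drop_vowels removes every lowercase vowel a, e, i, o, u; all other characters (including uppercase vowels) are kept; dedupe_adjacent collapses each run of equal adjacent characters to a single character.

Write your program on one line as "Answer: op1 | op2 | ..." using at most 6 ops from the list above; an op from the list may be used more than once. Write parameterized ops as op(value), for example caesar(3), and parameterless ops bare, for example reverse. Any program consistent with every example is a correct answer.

reverse | take(4) | drop_vowels | caesar(21) | dedupe_adjacent

Check, running the answer program on each example:
  "lhb" -> "bhl" -> "bhl" -> "bhl" -> "wcg" -> "wcg"
  "idpnnsa" -> "asnnpdi" -> "asnn" -> "snn" -> "nii" -> "ni"
  "jplvfwxzrmx" -> "xmrzxwfvlpj" -> "xmrz" -> "xmrz" -> "shmu" -> "shmu"
  "hkzdfauvjs" -> "sjvuafdzkh" -> "sjvu" -> "sjv" -> "neq" -> "neq"
  "sso" -> "oss" -> "oss" -> "ss" -> "nn" -> "n"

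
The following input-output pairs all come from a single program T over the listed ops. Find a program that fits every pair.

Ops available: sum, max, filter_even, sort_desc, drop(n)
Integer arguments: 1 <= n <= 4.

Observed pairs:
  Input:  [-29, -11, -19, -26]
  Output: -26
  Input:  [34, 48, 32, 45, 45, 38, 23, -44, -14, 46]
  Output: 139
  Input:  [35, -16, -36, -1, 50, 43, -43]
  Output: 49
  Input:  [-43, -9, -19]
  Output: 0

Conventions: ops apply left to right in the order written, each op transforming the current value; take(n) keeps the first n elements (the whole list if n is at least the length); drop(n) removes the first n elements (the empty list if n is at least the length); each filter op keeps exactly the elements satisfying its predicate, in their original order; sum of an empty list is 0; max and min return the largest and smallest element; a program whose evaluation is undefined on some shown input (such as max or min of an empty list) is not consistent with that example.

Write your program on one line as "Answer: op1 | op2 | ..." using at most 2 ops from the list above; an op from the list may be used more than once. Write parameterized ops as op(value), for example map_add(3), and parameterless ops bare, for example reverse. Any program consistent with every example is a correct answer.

drop(3) | sum

Check, running the answer program on each example:
  [-29, -11, -19, -26] -> [-26] -> -26
  [34, 48, 32, 45, 45, 38, 23, -44, -14, 46] -> [45, 45, 38, 23, -44, -14, 46] -> 139
  [35, -16, -36, -1, 50, 43, -43] -> [-1, 50, 43, -43] -> 49
  [-43, -9, -19] -> [] -> 0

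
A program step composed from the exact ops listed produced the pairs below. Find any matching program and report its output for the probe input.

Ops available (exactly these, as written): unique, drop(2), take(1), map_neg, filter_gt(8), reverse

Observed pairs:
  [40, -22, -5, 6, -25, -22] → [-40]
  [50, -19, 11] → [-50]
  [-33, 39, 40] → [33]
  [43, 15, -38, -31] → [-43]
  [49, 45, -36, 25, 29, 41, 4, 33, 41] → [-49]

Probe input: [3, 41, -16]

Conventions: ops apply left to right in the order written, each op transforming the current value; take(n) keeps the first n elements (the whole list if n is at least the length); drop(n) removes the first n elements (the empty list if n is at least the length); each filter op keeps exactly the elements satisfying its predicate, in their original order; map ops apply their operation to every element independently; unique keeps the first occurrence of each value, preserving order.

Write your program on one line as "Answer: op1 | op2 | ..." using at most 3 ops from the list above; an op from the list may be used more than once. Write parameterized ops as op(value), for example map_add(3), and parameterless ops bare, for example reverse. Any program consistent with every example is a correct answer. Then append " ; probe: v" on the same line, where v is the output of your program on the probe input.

map_neg | take(1) ; probe: [-3]

Check, running the answer program on each example:
  [40, -22, -5, 6, -25, -22] -> [-40, 22, 5, -6, 25, 22] -> [-40]
  [50, -19, 11] -> [-50, 19, -11] -> [-50]
  [-33, 39, 40] -> [33, -39, -40] -> [33]
  [43, 15, -38, -31] -> [-43, -15, 38, 31] -> [-43]
  [49, 45, -36, 25, 29, 41, 4, 33, 41] -> [-49, -45, 36, -25, -29, -41, -4, -33, -41] -> [-49]
  probe: [3, 41, -16] -> [-3, -41, 16] -> [-3]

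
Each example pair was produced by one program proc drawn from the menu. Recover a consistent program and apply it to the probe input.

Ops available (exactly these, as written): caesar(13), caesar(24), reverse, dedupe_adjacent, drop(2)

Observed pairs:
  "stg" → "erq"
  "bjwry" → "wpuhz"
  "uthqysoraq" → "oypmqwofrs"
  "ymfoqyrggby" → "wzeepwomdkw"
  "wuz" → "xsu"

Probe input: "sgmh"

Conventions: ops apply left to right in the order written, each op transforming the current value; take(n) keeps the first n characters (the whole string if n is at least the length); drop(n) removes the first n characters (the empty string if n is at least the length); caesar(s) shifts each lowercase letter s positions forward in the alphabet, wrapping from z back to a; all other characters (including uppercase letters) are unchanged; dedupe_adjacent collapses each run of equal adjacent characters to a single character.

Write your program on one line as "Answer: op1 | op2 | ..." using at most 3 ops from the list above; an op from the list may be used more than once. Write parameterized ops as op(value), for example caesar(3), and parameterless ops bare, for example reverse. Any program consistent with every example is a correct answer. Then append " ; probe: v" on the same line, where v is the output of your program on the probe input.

caesar(24) | reverse ; probe: "fkeq"

Check, running the answer program on each example:
  "stg" -> "qre" -> "erq"
  "bjwry" -> "zhupw" -> "wpuhz"
  "uthqysoraq" -> "srfowqmpyo" -> "oypmqwofrs"
  "ymfoqyrggby" -> "wkdmowpeezw" -> "wzeepwomdkw"
  "wuz" -> "usx" -> "xsu"
  probe: "sgmh" -> "qekf" -> "fkeq"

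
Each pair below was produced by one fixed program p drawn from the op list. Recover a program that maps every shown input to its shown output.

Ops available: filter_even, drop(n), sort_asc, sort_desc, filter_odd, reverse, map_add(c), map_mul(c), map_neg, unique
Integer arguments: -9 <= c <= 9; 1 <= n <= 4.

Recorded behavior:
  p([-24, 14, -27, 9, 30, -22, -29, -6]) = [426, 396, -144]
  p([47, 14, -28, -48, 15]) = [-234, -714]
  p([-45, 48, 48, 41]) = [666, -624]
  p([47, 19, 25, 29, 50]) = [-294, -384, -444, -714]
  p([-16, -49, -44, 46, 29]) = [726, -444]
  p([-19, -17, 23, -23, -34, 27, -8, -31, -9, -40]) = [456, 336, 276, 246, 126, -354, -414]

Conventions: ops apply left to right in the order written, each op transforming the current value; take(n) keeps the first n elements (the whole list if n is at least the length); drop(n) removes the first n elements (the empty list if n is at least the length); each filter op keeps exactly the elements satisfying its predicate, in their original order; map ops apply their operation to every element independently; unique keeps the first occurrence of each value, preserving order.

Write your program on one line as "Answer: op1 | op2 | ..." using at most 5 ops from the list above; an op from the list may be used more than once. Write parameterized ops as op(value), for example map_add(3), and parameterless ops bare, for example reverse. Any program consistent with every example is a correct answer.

filter_odd | sort_asc | map_mul(-5) | map_add(-3) | map_mul(3)

Check, running the answer program on each example:
  [-24, 14, -27, 9, 30, -22, -29, -6] -> [-27, 9, -29] -> [-29, -27, 9] -> [145, 135, -45] -> [142, 132, -48] -> [426, 396, -144]
  [47, 14, -28, -48, 15] -> [47, 15] -> [15, 47] -> [-75, -235] -> [-78, -238] -> [-234, -714]
  [-45, 48, 48, 41] -> [-45, 41] -> [-45, 41] -> [225, -205] -> [222, -208] -> [666, -624]
  [47, 19, 25, 29, 50] -> [47, 19, 25, 29] -> [19, 25, 29, 47] -> [-95, -125, -145, -235] -> [-98, -128, -148, -238] -> [-294, -384, -444, -714]
  [-16, -49, -44, 46, 29] -> [-49, 29] -> [-49, 29] -> [245, -145] -> [242, -148] -> [726, -444]
  [-19, -17, 23, -23, -34, 27, -8, -31, -9, -40] -> [-19, -17, 23, -23, 27, -31, -9] -> [-31, -23, -19, -17, -9, 23, 27] -> [155, 115, 95, 85, 45, -115, -135] -> [152, 112, 92, 82, 42, -118, -138] -> [456, 336, 276, 246, 126, -354, -414]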